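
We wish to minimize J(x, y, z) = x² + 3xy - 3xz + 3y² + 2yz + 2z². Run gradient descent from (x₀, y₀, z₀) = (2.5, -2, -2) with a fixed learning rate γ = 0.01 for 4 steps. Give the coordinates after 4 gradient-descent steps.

(2.32504516, -1.70287711, -1.28316931)

∇J = (2x + 3y - 3z, 3x + 6y + 2z, -3x + 2y + 4z)
(x₁, y₁, z₁) = (2.5, -2, -2) − 0.01·(5, -8.5, -19.5) = (2.45, -1.915, -1.805)
(x₂, y₂, z₂) = (2.45, -1.915, -1.805) − 0.01·(4.57, -7.75, -18.4) = (2.4043, -1.8375, -1.621)
(x₃, y₃, z₃) = (2.4043, -1.8375, -1.621) − 0.01·(4.1591, -7.0541, -17.3719) = (2.362709, -1.766959, -1.447281)
(x₄, y₄, z₄) = (2.362709, -1.766959, -1.447281) − 0.01·(3.766384, -6.408189, -16.411169) = (2.32504516, -1.70287711, -1.28316931)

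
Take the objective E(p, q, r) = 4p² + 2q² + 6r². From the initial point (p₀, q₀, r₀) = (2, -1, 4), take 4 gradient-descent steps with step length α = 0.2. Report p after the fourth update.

0.2592

∇E = (8p, 4q, 12r)
(p₁, q₁, r₁) = (2, -1, 4) − 0.2·(16, -4, 48) = (-1.2, -0.2, -5.6)
(p₂, q₂, r₂) = (-1.2, -0.2, -5.6) − 0.2·(-9.6, -0.8, -67.2) = (0.72, -0.04, 7.84)
(p₃, q₃, r₃) = (0.72, -0.04, 7.84) − 0.2·(5.76, -0.16, 94.08) = (-0.432, -0.008, -10.976)
(p₄, q₄, r₄) = (-0.432, -0.008, -10.976) − 0.2·(-3.456, -0.032, -131.712) = (0.2592, -0.0016, 15.3664)
p = 0.2592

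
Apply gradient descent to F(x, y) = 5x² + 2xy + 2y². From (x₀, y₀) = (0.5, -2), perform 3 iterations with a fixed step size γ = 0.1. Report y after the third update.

-0.568

∇F = (10x + 2y, 2x + 4y)
(x₁, y₁) = (0.5, -2) − 0.1·(1, -7) = (0.4, -1.3)
(x₂, y₂) = (0.4, -1.3) − 0.1·(1.4, -4.4) = (0.26, -0.86)
(x₃, y₃) = (0.26, -0.86) − 0.1·(0.88, -2.92) = (0.172, -0.568)
y = -0.568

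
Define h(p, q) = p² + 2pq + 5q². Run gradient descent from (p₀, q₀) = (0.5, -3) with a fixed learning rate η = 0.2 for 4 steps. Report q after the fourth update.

-3.9792

∇h = (2p + 2q, 2p + 10q)
Step 1: at (0.5, -3), ∇h = (-5, -29) → (0.5, -3) − 0.2·(-5, -29) = (1.5, 2.8)
Step 2: at (1.5, 2.8), ∇h = (8.6, 31) → (1.5, 2.8) − 0.2·(8.6, 31) = (-0.22, -3.4)
Step 3: at (-0.22, -3.4), ∇h = (-7.24, -34.44) → (-0.22, -3.4) − 0.2·(-7.24, -34.44) = (1.228, 3.488)
Step 4: at (1.228, 3.488), ∇h = (9.432, 37.336) → (1.228, 3.488) − 0.2·(9.432, 37.336) = (-0.6584, -3.9792)
q = -3.9792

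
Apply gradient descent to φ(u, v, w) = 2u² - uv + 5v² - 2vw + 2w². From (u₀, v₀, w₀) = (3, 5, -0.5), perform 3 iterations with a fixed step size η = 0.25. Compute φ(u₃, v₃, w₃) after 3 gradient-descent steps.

2453.388671875

∇φ = (4u - v, -u + 10v - 2w, -2v + 4w)
Step 1: at (3, 5, -0.5), ∇φ = (7, 48, -12) → (3, 5, -0.5) − 0.25·(7, 48, -12) = (1.25, -7, 2.5)
Step 2: at (1.25, -7, 2.5), ∇φ = (12, -76.25, 24) → (1.25, -7, 2.5) − 0.25·(12, -76.25, 24) = (-1.75, 12.0625, -3.5)
Step 3: at (-1.75, 12.0625, -3.5), ∇φ = (-19.0625, 129.375, -38.125) → (-1.75, 12.0625, -3.5) − 0.25·(-19.0625, 129.375, -38.125) = (3.015625, -20.28125, 6.03125)
φ(3.015625, -20.28125, 6.03125) = 2453.388671875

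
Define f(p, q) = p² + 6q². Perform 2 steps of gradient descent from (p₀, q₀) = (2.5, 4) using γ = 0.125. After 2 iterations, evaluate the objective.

7.9775390625

∇f = (2p, 12q)
(p₁, q₁) = (2.5, 4) − 0.125·(5, 48) = (1.875, -2)
(p₂, q₂) = (1.875, -2) − 0.125·(3.75, -24) = (1.40625, 1)
f(1.40625, 1) = 7.9775390625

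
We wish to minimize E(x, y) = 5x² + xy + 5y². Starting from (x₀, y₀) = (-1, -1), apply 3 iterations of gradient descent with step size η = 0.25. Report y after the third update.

5.359375

∇E = (10x + y, x + 10y)
(x₁, y₁) = (-1, -1) − 0.25·(-11, -11) = (1.75, 1.75)
(x₂, y₂) = (1.75, 1.75) − 0.25·(19.25, 19.25) = (-3.0625, -3.0625)
(x₃, y₃) = (-3.0625, -3.0625) − 0.25·(-33.6875, -33.6875) = (5.359375, 5.359375)
y = 5.359375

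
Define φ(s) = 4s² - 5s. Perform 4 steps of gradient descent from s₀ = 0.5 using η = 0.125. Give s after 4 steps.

φ′(s) = 8s - 5
s₁ = 0.5 − 0.125·(-1) = 0.625
s₂ = 0.625 − 0.125·0 = 0.625
s₃ = 0.625 − 0.125·0 = 0.625
s₄ = 0.625 − 0.125·0 = 0.625

0.625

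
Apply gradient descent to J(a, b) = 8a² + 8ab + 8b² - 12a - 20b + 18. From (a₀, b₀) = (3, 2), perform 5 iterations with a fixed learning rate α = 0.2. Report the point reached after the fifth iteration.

∇J = (16a + 8b - 12, 8a + 16b - 20)
Step 1: at (3, 2), ∇J = (52, 36) → (3, 2) − 0.2·(52, 36) = (-7.4, -5.2)
Step 2: at (-7.4, -5.2), ∇J = (-172, -162.4) → (-7.4, -5.2) − 0.2·(-172, -162.4) = (27, 27.28)
Step 3: at (27, 27.28), ∇J = (638.24, 632.48) → (27, 27.28) − 0.2·(638.24, 632.48) = (-100.648, -99.216)
Step 4: at (-100.648, -99.216), ∇J = (-2416.096, -2412.64) → (-100.648, -99.216) − 0.2·(-2416.096, -2412.64) = (382.5712, 383.312)
Step 5: at (382.5712, 383.312), ∇J = (9175.6352, 9173.5616) → (382.5712, 383.312) − 0.2·(9175.6352, 9173.5616) = (-1452.55584, -1451.40032)

(-1452.55584, -1451.40032)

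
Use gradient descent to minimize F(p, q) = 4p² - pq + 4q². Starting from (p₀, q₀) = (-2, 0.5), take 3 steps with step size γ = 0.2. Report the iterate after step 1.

(1.3, -0.7)

∇F = (8p - q, -p + 8q)
Step 1: at (-2, 0.5), ∇F = (-16.5, 6) → (-2, 0.5) − 0.2·(-16.5, 6) = (1.3, -0.7)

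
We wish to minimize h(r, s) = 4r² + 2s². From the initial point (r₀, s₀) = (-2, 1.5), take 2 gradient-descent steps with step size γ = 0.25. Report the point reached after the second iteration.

(-2, 0)

∇h = (8r, 4s)
Step 1: at (-2, 1.5), ∇h = (-16, 6) → (-2, 1.5) − 0.25·(-16, 6) = (2, 0)
Step 2: at (2, 0), ∇h = (16, 0) → (2, 0) − 0.25·(16, 0) = (-2, 0)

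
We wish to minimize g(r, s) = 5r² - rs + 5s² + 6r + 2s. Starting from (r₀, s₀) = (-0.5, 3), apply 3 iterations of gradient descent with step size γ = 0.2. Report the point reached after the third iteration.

(1.216, -3.84)

∇g = (10r - s + 6, -r + 10s + 2)
Step 1: at (-0.5, 3), ∇g = (-2, 32.5) → (-0.5, 3) − 0.2·(-2, 32.5) = (-0.1, -3.5)
Step 2: at (-0.1, -3.5), ∇g = (8.5, -32.9) → (-0.1, -3.5) − 0.2·(8.5, -32.9) = (-1.8, 3.08)
Step 3: at (-1.8, 3.08), ∇g = (-15.08, 34.6) → (-1.8, 3.08) − 0.2·(-15.08, 34.6) = (1.216, -3.84)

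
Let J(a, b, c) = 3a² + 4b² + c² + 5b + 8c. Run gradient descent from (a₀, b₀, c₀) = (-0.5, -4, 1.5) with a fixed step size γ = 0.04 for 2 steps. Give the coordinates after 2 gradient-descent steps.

(-0.2888, -2.1856, 0.6552)

∇J = (6a, 8b + 5, 2c + 8)
Step 1: at (-0.5, -4, 1.5), ∇J = (-3, -27, 11) → (-0.5, -4, 1.5) − 0.04·(-3, -27, 11) = (-0.38, -2.92, 1.06)
Step 2: at (-0.38, -2.92, 1.06), ∇J = (-2.28, -18.36, 10.12) → (-0.38, -2.92, 1.06) − 0.04·(-2.28, -18.36, 10.12) = (-0.2888, -2.1856, 0.6552)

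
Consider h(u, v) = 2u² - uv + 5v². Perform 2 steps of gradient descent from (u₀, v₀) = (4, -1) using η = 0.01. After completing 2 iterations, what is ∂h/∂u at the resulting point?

15.4085

∇h = (4u - v, -u + 10v)
Step 1: at (4, -1), ∇h = (17, -14) → (4, -1) − 0.01·(17, -14) = (3.83, -0.86)
Step 2: at (3.83, -0.86), ∇h = (16.18, -12.43) → (3.83, -0.86) − 0.01·(16.18, -12.43) = (3.6682, -0.7357)
∂h/∂u at (3.6682, -0.7357) = 15.4085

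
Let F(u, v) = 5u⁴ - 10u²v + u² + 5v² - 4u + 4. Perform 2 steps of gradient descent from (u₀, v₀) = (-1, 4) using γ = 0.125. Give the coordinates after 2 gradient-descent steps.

(1153.5546875, 75.015625)

∇F = (20u³ - 20uv + 2u - 4, -10u² + 10v)
(u₁, v₁) = (-1, 4) − 0.125·(54, 30) = (-7.75, 0.25)
(u₂, v₂) = (-7.75, 0.25) − 0.125·(-9290.4375, -598.125) = (1153.5546875, 75.015625)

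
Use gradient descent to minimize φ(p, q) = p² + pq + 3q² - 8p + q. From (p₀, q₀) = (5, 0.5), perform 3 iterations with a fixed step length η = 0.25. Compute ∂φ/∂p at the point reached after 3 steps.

∇φ = (2p + q - 8, p + 6q + 1)
Step 1: at (5, 0.5), ∇φ = (2.5, 9) → (5, 0.5) − 0.25·(2.5, 9) = (4.375, -1.75)
Step 2: at (4.375, -1.75), ∇φ = (-1, -5.125) → (4.375, -1.75) − 0.25·(-1, -5.125) = (4.625, -0.46875)
Step 3: at (4.625, -0.46875), ∇φ = (0.78125, 2.8125) → (4.625, -0.46875) − 0.25·(0.78125, 2.8125) = (4.4296875, -1.171875)
∂φ/∂p at (4.4296875, -1.171875) = -0.3125

-0.3125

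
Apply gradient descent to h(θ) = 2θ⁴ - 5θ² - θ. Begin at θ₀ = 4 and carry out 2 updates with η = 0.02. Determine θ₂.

18.99121408

h′(θ) = 8θ³ - 10θ - 1
Step 1: h′(4) = 471; θ₁ = 4 − 0.02·471 = -5.42
Step 2: h′(-5.42) = -1220.560704; θ₂ = -5.42 − 0.02·(-1220.560704) = 18.99121408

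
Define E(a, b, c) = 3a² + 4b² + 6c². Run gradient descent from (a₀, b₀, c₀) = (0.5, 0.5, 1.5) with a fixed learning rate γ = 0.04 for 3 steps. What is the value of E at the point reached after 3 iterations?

∇E = (6a, 8b, 12c)
Step 1: at (0.5, 0.5, 1.5), ∇E = (3, 4, 18) → (0.5, 0.5, 1.5) − 0.04·(3, 4, 18) = (0.38, 0.34, 0.78)
Step 2: at (0.38, 0.34, 0.78), ∇E = (2.28, 2.72, 9.36) → (0.38, 0.34, 0.78) − 0.04·(2.28, 2.72, 9.36) = (0.2888, 0.2312, 0.4056)
Step 3: at (0.2888, 0.2312, 0.4056), ∇E = (1.7328, 1.8496, 4.8672) → (0.2888, 0.2312, 0.4056) − 0.04·(1.7328, 1.8496, 4.8672) = (0.219488, 0.157216, 0.210912)
E(0.219488, 0.157216, 0.210912) = 0.51029565952

0.51029565952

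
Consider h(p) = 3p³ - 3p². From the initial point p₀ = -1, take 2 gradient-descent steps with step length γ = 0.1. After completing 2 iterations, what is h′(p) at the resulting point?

891.515625

h′(p) = 9p² - 6p
Step 1: h′(-1) = 15; p₁ = -1 − 0.1·15 = -2.5
Step 2: h′(-2.5) = 71.25; p₂ = -2.5 − 0.1·71.25 = -9.625
h′(p) at (-9.625) = 891.515625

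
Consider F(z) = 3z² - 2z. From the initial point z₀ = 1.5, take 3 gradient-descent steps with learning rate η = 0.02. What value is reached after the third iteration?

F′(z) = 6z - 2
Step 1: F′(1.5) = 7; z₁ = 1.5 − 0.02·7 = 1.36
Step 2: F′(1.36) = 6.16; z₂ = 1.36 − 0.02·6.16 = 1.2368
Step 3: F′(1.2368) = 5.4208; z₃ = 1.2368 − 0.02·5.4208 = 1.128384

1.128384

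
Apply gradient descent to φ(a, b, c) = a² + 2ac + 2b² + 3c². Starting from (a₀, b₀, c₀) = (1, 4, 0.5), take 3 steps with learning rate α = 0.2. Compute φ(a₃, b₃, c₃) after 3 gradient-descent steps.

0.071216

∇φ = (2a + 2c, 4b, 2a + 6c)
(a₁, b₁, c₁) = (1, 4, 0.5) − 0.2·(3, 16, 5) = (0.4, 0.8, -0.5)
(a₂, b₂, c₂) = (0.4, 0.8, -0.5) − 0.2·(-0.2, 3.2, -2.2) = (0.44, 0.16, -0.06)
(a₃, b₃, c₃) = (0.44, 0.16, -0.06) − 0.2·(0.76, 0.64, 0.52) = (0.288, 0.032, -0.164)
φ(0.288, 0.032, -0.164) = 0.071216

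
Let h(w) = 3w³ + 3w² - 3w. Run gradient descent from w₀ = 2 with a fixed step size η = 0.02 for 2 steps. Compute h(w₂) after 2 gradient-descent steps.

h′(w) = 9w² + 6w - 3
w₁ = 2 − 0.02·45 = 1.1
w₂ = 1.1 − 0.02·14.49 = 0.8102
h(0.8102) = 1.134176391624

1.134176391624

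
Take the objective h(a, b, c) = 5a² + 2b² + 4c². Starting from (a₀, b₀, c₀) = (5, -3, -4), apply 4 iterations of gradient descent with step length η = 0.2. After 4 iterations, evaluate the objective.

∇h = (10a, 4b, 8c)
(a₁, b₁, c₁) = (5, -3, -4) − 0.2·(50, -12, -32) = (-5, -0.6, 2.4)
(a₂, b₂, c₂) = (-5, -0.6, 2.4) − 0.2·(-50, -2.4, 19.2) = (5, -0.12, -1.44)
(a₃, b₃, c₃) = (5, -0.12, -1.44) − 0.2·(50, -0.48, -11.52) = (-5, -0.024, 0.864)
(a₄, b₄, c₄) = (-5, -0.024, 0.864) − 0.2·(-50, -0.096, 6.912) = (5, -0.0048, -0.5184)
h(5, -0.0048, -0.5184) = 126.07500032

126.07500032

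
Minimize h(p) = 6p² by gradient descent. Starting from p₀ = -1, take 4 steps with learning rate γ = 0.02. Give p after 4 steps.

-0.33362176

h′(p) = 12p
Step 1: h′(-1) = -12; p₁ = -1 − 0.02·(-12) = -0.76
Step 2: h′(-0.76) = -9.12; p₂ = -0.76 − 0.02·(-9.12) = -0.5776
Step 3: h′(-0.5776) = -6.9312; p₃ = -0.5776 − 0.02·(-6.9312) = -0.438976
Step 4: h′(-0.438976) = -5.267712; p₄ = -0.438976 − 0.02·(-5.267712) = -0.33362176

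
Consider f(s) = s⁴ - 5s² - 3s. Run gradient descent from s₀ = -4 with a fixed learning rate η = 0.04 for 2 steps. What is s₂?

f′(s) = 4s³ - 10s - 3
s₁ = -4 − 0.04·(-219) = 4.76
s₂ = 4.76 − 0.04·380.800704 = -10.47202816

-10.47202816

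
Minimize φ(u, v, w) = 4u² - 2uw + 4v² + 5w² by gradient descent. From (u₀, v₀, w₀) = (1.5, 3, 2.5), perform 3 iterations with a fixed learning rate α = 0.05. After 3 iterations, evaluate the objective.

3.65735875

∇φ = (8u - 2w, 8v, -2u + 10w)
Step 1: at (1.5, 3, 2.5), ∇φ = (7, 24, 22) → (1.5, 3, 2.5) − 0.05·(7, 24, 22) = (1.15, 1.8, 1.4)
Step 2: at (1.15, 1.8, 1.4), ∇φ = (6.4, 14.4, 11.7) → (1.15, 1.8, 1.4) − 0.05·(6.4, 14.4, 11.7) = (0.83, 1.08, 0.815)
Step 3: at (0.83, 1.08, 0.815), ∇φ = (5.01, 8.64, 6.49) → (0.83, 1.08, 0.815) − 0.05·(5.01, 8.64, 6.49) = (0.5795, 0.648, 0.4905)
φ(0.5795, 0.648, 0.4905) = 3.65735875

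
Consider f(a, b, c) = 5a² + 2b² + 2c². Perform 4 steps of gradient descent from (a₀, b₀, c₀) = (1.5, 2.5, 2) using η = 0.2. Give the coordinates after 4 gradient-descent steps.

(1.5, 0.004, 0.0032)

∇f = (10a, 4b, 4c)
Step 1: at (1.5, 2.5, 2), ∇f = (15, 10, 8) → (1.5, 2.5, 2) − 0.2·(15, 10, 8) = (-1.5, 0.5, 0.4)
Step 2: at (-1.5, 0.5, 0.4), ∇f = (-15, 2, 1.6) → (-1.5, 0.5, 0.4) − 0.2·(-15, 2, 1.6) = (1.5, 0.1, 0.08)
Step 3: at (1.5, 0.1, 0.08), ∇f = (15, 0.4, 0.32) → (1.5, 0.1, 0.08) − 0.2·(15, 0.4, 0.32) = (-1.5, 0.02, 0.016)
Step 4: at (-1.5, 0.02, 0.016), ∇f = (-15, 0.08, 0.064) → (-1.5, 0.02, 0.016) − 0.2·(-15, 0.08, 0.064) = (1.5, 0.004, 0.0032)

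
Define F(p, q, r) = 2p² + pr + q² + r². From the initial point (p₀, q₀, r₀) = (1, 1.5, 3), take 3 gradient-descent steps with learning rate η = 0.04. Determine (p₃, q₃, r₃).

∇F = (4p + r, 2q, p + 2r)
(p₁, q₁, r₁) = (1, 1.5, 3) − 0.04·(7, 3, 7) = (0.72, 1.38, 2.72)
(p₂, q₂, r₂) = (0.72, 1.38, 2.72) − 0.04·(5.6, 2.76, 6.16) = (0.496, 1.2696, 2.4736)
(p₃, q₃, r₃) = (0.496, 1.2696, 2.4736) − 0.04·(4.4576, 2.5392, 5.4432) = (0.317696, 1.168032, 2.255872)

(0.317696, 1.168032, 2.255872)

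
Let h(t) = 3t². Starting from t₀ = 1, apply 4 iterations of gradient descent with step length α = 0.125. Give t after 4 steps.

0.00390625

h′(t) = 6t
Step 1: h′(1) = 6; t₁ = 1 − 0.125·6 = 0.25
Step 2: h′(0.25) = 1.5; t₂ = 0.25 − 0.125·1.5 = 0.0625
Step 3: h′(0.0625) = 0.375; t₃ = 0.0625 − 0.125·0.375 = 0.015625
Step 4: h′(0.015625) = 0.09375; t₄ = 0.015625 − 0.125·0.09375 = 0.00390625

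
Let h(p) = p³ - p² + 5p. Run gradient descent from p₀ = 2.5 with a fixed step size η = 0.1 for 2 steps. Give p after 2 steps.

h′(p) = 3p² - 2p + 5
Step 1: h′(2.5) = 18.75; p₁ = 2.5 − 0.1·18.75 = 0.625
Step 2: h′(0.625) = 4.921875; p₂ = 0.625 − 0.1·4.921875 = 0.1328125

0.1328125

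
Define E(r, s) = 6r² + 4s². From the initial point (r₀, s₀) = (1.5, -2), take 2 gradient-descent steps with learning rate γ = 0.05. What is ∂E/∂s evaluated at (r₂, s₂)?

∇E = (12r, 8s)
(r₁, s₁) = (1.5, -2) − 0.05·(18, -16) = (0.6, -1.2)
(r₂, s₂) = (0.6, -1.2) − 0.05·(7.2, -9.6) = (0.24, -0.72)
∂E/∂s at (0.24, -0.72) = -5.76

-5.76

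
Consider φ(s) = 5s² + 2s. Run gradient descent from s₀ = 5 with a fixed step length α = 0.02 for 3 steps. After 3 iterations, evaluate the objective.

35.2418688

φ′(s) = 10s + 2
s₁ = 5 − 0.02·52 = 3.96
s₂ = 3.96 − 0.02·41.6 = 3.128
s₃ = 3.128 − 0.02·33.28 = 2.4624
φ(2.4624) = 35.2418688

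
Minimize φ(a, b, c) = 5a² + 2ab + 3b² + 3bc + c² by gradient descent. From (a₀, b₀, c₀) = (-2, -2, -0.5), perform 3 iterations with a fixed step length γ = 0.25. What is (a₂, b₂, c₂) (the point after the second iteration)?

∇φ = (10a + 2b, 2a + 6b + 3c, 3b + 2c)
(a₁, b₁, c₁) = (-2, -2, -0.5) − 0.25·(-24, -17.5, -7) = (4, 2.375, 1.25)
(a₂, b₂, c₂) = (4, 2.375, 1.25) − 0.25·(44.75, 26, 9.625) = (-7.1875, -4.125, -1.15625)

(-7.1875, -4.125, -1.15625)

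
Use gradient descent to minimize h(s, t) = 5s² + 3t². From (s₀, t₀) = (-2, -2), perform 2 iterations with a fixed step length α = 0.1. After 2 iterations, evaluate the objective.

∇h = (10s, 6t)
Step 1: at (-2, -2), ∇h = (-20, -12) → (-2, -2) − 0.1·(-20, -12) = (0, -0.8)
Step 2: at (0, -0.8), ∇h = (0, -4.8) → (0, -0.8) − 0.1·(0, -4.8) = (0, -0.32)
h(0, -0.32) = 0.3072

0.3072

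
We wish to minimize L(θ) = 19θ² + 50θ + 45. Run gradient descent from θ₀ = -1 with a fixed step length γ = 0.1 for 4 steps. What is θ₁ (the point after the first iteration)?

-2.2

L′(θ) = 38θ + 50
θ₁ = -1 − 0.1·12 = -2.2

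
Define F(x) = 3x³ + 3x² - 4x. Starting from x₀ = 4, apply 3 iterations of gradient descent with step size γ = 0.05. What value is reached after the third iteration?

F′(x) = 9x² + 6x - 4
Step 1: F′(4) = 164; x₁ = 4 − 0.05·164 = -4.2
Step 2: F′(-4.2) = 129.56; x₂ = -4.2 − 0.05·129.56 = -10.678
Step 3: F′(-10.678) = 958.109156; x₃ = -10.678 − 0.05·958.109156 = -58.5834578

-58.5834578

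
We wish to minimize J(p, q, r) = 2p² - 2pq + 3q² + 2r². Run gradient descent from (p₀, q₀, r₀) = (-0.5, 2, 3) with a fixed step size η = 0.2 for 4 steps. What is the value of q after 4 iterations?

∇J = (4p - 2q, -2p + 6q, 4r)
Step 1: at (-0.5, 2, 3), ∇J = (-6, 13, 12) → (-0.5, 2, 3) − 0.2·(-6, 13, 12) = (0.7, -0.6, 0.6)
Step 2: at (0.7, -0.6, 0.6), ∇J = (4, -5, 2.4) → (0.7, -0.6, 0.6) − 0.2·(4, -5, 2.4) = (-0.1, 0.4, 0.12)
Step 3: at (-0.1, 0.4, 0.12), ∇J = (-1.2, 2.6, 0.48) → (-0.1, 0.4, 0.12) − 0.2·(-1.2, 2.6, 0.48) = (0.14, -0.12, 0.024)
Step 4: at (0.14, -0.12, 0.024), ∇J = (0.8, -1, 0.096) → (0.14, -0.12, 0.024) − 0.2·(0.8, -1, 0.096) = (-0.02, 0.08, 0.0048)
q = 0.08

0.08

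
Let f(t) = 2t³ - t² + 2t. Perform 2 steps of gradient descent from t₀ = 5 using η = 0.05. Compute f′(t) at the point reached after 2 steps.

f′(t) = 6t² - 2t + 2
Step 1: f′(5) = 142; t₁ = 5 − 0.05·142 = -2.1
Step 2: f′(-2.1) = 32.66; t₂ = -2.1 − 0.05·32.66 = -3.733
f′(t) at (-3.733) = 93.077734

93.077734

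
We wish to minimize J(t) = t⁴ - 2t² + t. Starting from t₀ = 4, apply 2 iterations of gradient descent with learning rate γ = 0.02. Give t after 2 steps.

-0.86149056

J′(t) = 4t³ - 4t + 1
Step 1: J′(4) = 241; t₁ = 4 − 0.02·241 = -0.82
Step 2: J′(-0.82) = 2.074528; t₂ = -0.82 − 0.02·2.074528 = -0.86149056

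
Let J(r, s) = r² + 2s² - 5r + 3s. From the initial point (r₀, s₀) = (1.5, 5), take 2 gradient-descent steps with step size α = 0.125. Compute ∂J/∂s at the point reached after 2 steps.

5.75

∇J = (2r - 5, 4s + 3)
Step 1: at (1.5, 5), ∇J = (-2, 23) → (1.5, 5) − 0.125·(-2, 23) = (1.75, 2.125)
Step 2: at (1.75, 2.125), ∇J = (-1.5, 11.5) → (1.75, 2.125) − 0.125·(-1.5, 11.5) = (1.9375, 0.6875)
∂J/∂s at (1.9375, 0.6875) = 5.75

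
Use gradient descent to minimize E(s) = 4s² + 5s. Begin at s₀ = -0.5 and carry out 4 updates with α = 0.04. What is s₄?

E′(s) = 8s + 5
Step 1: E′(-0.5) = 1; s₁ = -0.5 − 0.04·1 = -0.54
Step 2: E′(-0.54) = 0.68; s₂ = -0.54 − 0.04·0.68 = -0.5672
Step 3: E′(-0.5672) = 0.4624; s₃ = -0.5672 − 0.04·0.4624 = -0.585696
Step 4: E′(-0.585696) = 0.314432; s₄ = -0.585696 − 0.04·0.314432 = -0.59827328

-0.59827328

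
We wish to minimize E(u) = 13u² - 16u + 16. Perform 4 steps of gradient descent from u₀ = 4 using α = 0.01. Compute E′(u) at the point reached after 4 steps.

26.38818688

E′(u) = 26u - 16
u₁ = 4 − 0.01·88 = 3.12
u₂ = 3.12 − 0.01·65.12 = 2.4688
u₃ = 2.4688 − 0.01·48.1888 = 1.986912
u₄ = 1.986912 − 0.01·35.659712 = 1.63031488
E′(u) at (1.63031488) = 26.38818688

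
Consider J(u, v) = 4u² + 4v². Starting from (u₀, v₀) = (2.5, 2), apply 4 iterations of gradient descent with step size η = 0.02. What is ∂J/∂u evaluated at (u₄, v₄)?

∇J = (8u, 8v)
(u₁, v₁) = (2.5, 2) − 0.02·(20, 16) = (2.1, 1.68)
(u₂, v₂) = (2.1, 1.68) − 0.02·(16.8, 13.44) = (1.764, 1.4112)
(u₃, v₃) = (1.764, 1.4112) − 0.02·(14.112, 11.2896) = (1.48176, 1.185408)
(u₄, v₄) = (1.48176, 1.185408) − 0.02·(11.85408, 9.483264) = (1.2446784, 0.99574272)
∂J/∂u at (1.2446784, 0.99574272) = 9.9574272

9.9574272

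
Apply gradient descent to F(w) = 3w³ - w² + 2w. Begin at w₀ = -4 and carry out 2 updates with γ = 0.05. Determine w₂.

-74.5705

F′(w) = 9w² - 2w + 2
w₁ = -4 − 0.05·154 = -11.7
w₂ = -11.7 − 0.05·1257.41 = -74.5705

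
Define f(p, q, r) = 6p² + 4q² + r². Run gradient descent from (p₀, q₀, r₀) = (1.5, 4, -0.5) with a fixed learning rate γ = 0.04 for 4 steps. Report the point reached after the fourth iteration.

(0.10967424, 0.85525504, -0.35819648)

∇f = (12p, 8q, 2r)
Step 1: at (1.5, 4, -0.5), ∇f = (18, 32, -1) → (1.5, 4, -0.5) − 0.04·(18, 32, -1) = (0.78, 2.72, -0.46)
Step 2: at (0.78, 2.72, -0.46), ∇f = (9.36, 21.76, -0.92) → (0.78, 2.72, -0.46) − 0.04·(9.36, 21.76, -0.92) = (0.4056, 1.8496, -0.4232)
Step 3: at (0.4056, 1.8496, -0.4232), ∇f = (4.8672, 14.7968, -0.8464) → (0.4056, 1.8496, -0.4232) − 0.04·(4.8672, 14.7968, -0.8464) = (0.210912, 1.257728, -0.389344)
Step 4: at (0.210912, 1.257728, -0.389344), ∇f = (2.530944, 10.061824, -0.778688) → (0.210912, 1.257728, -0.389344) − 0.04·(2.530944, 10.061824, -0.778688) = (0.10967424, 0.85525504, -0.35819648)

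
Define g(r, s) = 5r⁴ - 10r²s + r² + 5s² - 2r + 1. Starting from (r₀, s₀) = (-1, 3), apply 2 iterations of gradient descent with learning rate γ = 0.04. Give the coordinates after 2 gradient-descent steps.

∇g = (20r³ - 20rs + 2r - 2, -10r² + 10s)
Step 1: at (-1, 3), ∇g = (36, 20) → (-1, 3) − 0.04·(36, 20) = (-2.44, 2.2)
Step 2: at (-2.44, 2.2), ∇g = (-190.05568, -37.536) → (-2.44, 2.2) − 0.04·(-190.05568, -37.536) = (5.1622272, 3.70144)

(5.1622272, 3.70144)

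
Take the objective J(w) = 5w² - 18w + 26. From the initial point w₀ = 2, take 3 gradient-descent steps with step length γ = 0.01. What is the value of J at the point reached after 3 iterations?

J′(w) = 10w - 18
Step 1: J′(2) = 2; w₁ = 2 − 0.01·2 = 1.98
Step 2: J′(1.98) = 1.8; w₂ = 1.98 − 0.01·1.8 = 1.962
Step 3: J′(1.962) = 1.62; w₃ = 1.962 − 0.01·1.62 = 1.9458
J(1.9458) = 9.9062882

9.9062882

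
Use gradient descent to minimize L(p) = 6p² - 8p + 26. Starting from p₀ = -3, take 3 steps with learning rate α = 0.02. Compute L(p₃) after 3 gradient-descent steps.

L′(p) = 12p - 8
p₁ = -3 − 0.02·(-44) = -2.12
p₂ = -2.12 − 0.02·(-33.44) = -1.4512
p₃ = -1.4512 − 0.02·(-25.4144) = -0.942912
L(-0.942912) = 38.877794238464

38.877794238464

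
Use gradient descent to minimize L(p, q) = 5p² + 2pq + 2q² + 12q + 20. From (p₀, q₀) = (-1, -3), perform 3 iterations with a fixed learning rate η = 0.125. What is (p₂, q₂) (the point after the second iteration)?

(0.4375, -3.125)

∇L = (10p + 2q, 2p + 4q + 12)
Step 1: at (-1, -3), ∇L = (-16, -2) → (-1, -3) − 0.125·(-16, -2) = (1, -2.75)
Step 2: at (1, -2.75), ∇L = (4.5, 3) → (1, -2.75) − 0.125·(4.5, 3) = (0.4375, -3.125)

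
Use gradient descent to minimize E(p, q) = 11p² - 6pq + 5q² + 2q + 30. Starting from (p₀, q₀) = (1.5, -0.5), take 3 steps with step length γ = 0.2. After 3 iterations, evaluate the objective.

102514.583008

∇E = (22p - 6q, -6p + 10q + 2)
Step 1: at (1.5, -0.5), ∇E = (36, -12) → (1.5, -0.5) − 0.2·(36, -12) = (-5.7, 1.9)
Step 2: at (-5.7, 1.9), ∇E = (-136.8, 55.2) → (-5.7, 1.9) − 0.2·(-136.8, 55.2) = (21.66, -9.14)
Step 3: at (21.66, -9.14), ∇E = (531.36, -219.36) → (21.66, -9.14) − 0.2·(531.36, -219.36) = (-84.612, 34.732)
E(-84.612, 34.732) = 102514.583008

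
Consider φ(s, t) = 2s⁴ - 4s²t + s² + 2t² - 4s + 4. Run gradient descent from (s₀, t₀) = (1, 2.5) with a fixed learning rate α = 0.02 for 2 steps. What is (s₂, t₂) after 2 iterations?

(1.46067968, 2.320672)

∇φ = (8s³ - 8st + 2s - 4, -4s² + 4t)
Step 1: at (1, 2.5), ∇φ = (-14, 6) → (1, 2.5) − 0.02·(-14, 6) = (1.28, 2.38)
Step 2: at (1.28, 2.38), ∇φ = (-9.033984, 2.9664) → (1.28, 2.38) − 0.02·(-9.033984, 2.9664) = (1.46067968, 2.320672)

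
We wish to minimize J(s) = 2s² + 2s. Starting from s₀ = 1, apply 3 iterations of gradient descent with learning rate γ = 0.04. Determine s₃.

J′(s) = 4s + 2
s₁ = 1 − 0.04·6 = 0.76
s₂ = 0.76 − 0.04·5.04 = 0.5584
s₃ = 0.5584 − 0.04·4.2336 = 0.389056

0.389056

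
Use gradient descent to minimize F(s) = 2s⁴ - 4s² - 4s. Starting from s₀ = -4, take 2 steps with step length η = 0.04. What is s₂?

F′(s) = 8s³ - 8s - 4
Step 1: F′(-4) = -484; s₁ = -4 − 0.04·(-484) = 15.36
Step 2: F′(15.36) = 28864.149248; s₂ = 15.36 − 0.04·28864.149248 = -1139.20596992

-1139.20596992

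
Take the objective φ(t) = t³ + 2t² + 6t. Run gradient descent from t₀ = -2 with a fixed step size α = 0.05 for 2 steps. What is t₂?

-3.2375

φ′(t) = 3t² + 4t + 6
Step 1: φ′(-2) = 10; t₁ = -2 − 0.05·10 = -2.5
Step 2: φ′(-2.5) = 14.75; t₂ = -2.5 − 0.05·14.75 = -3.2375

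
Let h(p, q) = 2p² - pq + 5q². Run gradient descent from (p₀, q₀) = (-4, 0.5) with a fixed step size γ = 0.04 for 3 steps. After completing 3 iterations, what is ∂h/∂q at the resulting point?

0.936384

∇h = (4p - q, -p + 10q)
Step 1: at (-4, 0.5), ∇h = (-16.5, 9) → (-4, 0.5) − 0.04·(-16.5, 9) = (-3.34, 0.14)
Step 2: at (-3.34, 0.14), ∇h = (-13.5, 4.74) → (-3.34, 0.14) − 0.04·(-13.5, 4.74) = (-2.8, -0.0496)
Step 3: at (-2.8, -0.0496), ∇h = (-11.1504, 2.304) → (-2.8, -0.0496) − 0.04·(-11.1504, 2.304) = (-2.353984, -0.14176)
∂h/∂q at (-2.353984, -0.14176) = 0.936384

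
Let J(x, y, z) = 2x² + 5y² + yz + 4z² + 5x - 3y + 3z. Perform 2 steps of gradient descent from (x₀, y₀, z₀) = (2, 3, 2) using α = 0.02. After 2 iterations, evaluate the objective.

∇J = (4x + 5, 10y + z - 3, y + 8z + 3)
(x₁, y₁, z₁) = (2, 3, 2) − 0.02·(13, 29, 22) = (1.74, 2.42, 1.56)
(x₂, y₂, z₂) = (1.74, 2.42, 1.56) − 0.02·(11.96, 22.76, 17.9) = (1.5008, 1.9648, 1.202)
J(1.5008, 1.9648, 1.202) = 37.16350208

37.16350208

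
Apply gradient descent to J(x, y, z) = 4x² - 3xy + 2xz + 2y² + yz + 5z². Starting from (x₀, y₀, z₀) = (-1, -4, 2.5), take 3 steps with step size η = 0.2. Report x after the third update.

∇J = (8x - 3y + 2z, -3x + 4y + z, 2x + y + 10z)
(x₁, y₁, z₁) = (-1, -4, 2.5) − 0.2·(9, -10.5, 19) = (-2.8, -1.9, -1.3)
(x₂, y₂, z₂) = (-2.8, -1.9, -1.3) − 0.2·(-19.3, -0.5, -20.5) = (1.06, -1.8, 2.8)
(x₃, y₃, z₃) = (1.06, -1.8, 2.8) − 0.2·(19.48, -7.58, 28.32) = (-2.836, -0.284, -2.864)
x = -2.836

-2.836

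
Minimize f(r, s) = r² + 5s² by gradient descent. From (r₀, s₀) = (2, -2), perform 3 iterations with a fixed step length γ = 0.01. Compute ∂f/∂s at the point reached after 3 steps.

∇f = (2r, 10s)
Step 1: at (2, -2), ∇f = (4, -20) → (2, -2) − 0.01·(4, -20) = (1.96, -1.8)
Step 2: at (1.96, -1.8), ∇f = (3.92, -18) → (1.96, -1.8) − 0.01·(3.92, -18) = (1.9208, -1.62)
Step 3: at (1.9208, -1.62), ∇f = (3.8416, -16.2) → (1.9208, -1.62) − 0.01·(3.8416, -16.2) = (1.882384, -1.458)
∂f/∂s at (1.882384, -1.458) = -14.58

-14.58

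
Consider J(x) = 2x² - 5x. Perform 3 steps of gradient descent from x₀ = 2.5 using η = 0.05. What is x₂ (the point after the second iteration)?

2.05

J′(x) = 4x - 5
Step 1: J′(2.5) = 5; x₁ = 2.5 − 0.05·5 = 2.25
Step 2: J′(2.25) = 4; x₂ = 2.25 − 0.05·4 = 2.05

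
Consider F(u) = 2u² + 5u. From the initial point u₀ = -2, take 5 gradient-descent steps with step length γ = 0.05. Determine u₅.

-1.49576

F′(u) = 4u + 5
u₁ = -2 − 0.05·(-3) = -1.85
u₂ = -1.85 − 0.05·(-2.4) = -1.73
u₃ = -1.73 − 0.05·(-1.92) = -1.634
u₄ = -1.634 − 0.05·(-1.536) = -1.5572
u₅ = -1.5572 − 0.05·(-1.2288) = -1.49576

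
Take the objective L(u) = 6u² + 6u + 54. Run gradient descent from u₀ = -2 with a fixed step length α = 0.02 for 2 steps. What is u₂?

L′(u) = 12u + 6
u₁ = -2 − 0.02·(-18) = -1.64
u₂ = -1.64 − 0.02·(-13.68) = -1.3664

-1.3664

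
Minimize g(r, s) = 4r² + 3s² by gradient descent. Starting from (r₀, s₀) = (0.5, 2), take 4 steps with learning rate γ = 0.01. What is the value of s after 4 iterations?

1.56149792

∇g = (8r, 6s)
Step 1: at (0.5, 2), ∇g = (4, 12) → (0.5, 2) − 0.01·(4, 12) = (0.46, 1.88)
Step 2: at (0.46, 1.88), ∇g = (3.68, 11.28) → (0.46, 1.88) − 0.01·(3.68, 11.28) = (0.4232, 1.7672)
Step 3: at (0.4232, 1.7672), ∇g = (3.3856, 10.6032) → (0.4232, 1.7672) − 0.01·(3.3856, 10.6032) = (0.389344, 1.661168)
Step 4: at (0.389344, 1.661168), ∇g = (3.114752, 9.967008) → (0.389344, 1.661168) − 0.01·(3.114752, 9.967008) = (0.35819648, 1.56149792)
s = 1.56149792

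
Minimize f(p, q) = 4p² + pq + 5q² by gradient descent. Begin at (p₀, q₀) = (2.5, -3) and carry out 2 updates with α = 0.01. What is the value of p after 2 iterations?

2.17085

∇f = (8p + q, p + 10q)
Step 1: at (2.5, -3), ∇f = (17, -27.5) → (2.5, -3) − 0.01·(17, -27.5) = (2.33, -2.725)
Step 2: at (2.33, -2.725), ∇f = (15.915, -24.92) → (2.33, -2.725) − 0.01·(15.915, -24.92) = (2.17085, -2.4758)
p = 2.17085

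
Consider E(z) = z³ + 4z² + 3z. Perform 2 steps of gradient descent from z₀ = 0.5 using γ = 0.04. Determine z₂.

E′(z) = 3z² + 8z + 3
z₁ = 0.5 − 0.04·7.75 = 0.19
z₂ = 0.19 − 0.04·4.6283 = 0.004868

0.004868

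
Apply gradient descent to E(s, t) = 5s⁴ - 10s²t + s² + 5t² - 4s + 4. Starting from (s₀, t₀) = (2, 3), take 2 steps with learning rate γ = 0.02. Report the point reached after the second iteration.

∇E = (20s³ - 20st + 2s - 4, -10s² + 10t)
(s₁, t₁) = (2, 3) − 0.02·(40, -10) = (1.2, 3.2)
(s₂, t₂) = (1.2, 3.2) − 0.02·(-43.84, 17.6) = (2.0768, 2.848)

(2.0768, 2.848)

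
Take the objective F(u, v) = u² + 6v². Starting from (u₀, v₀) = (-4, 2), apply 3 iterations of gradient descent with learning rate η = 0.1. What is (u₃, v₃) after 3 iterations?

∇F = (2u, 12v)
(u₁, v₁) = (-4, 2) − 0.1·(-8, 24) = (-3.2, -0.4)
(u₂, v₂) = (-3.2, -0.4) − 0.1·(-6.4, -4.8) = (-2.56, 0.08)
(u₃, v₃) = (-2.56, 0.08) − 0.1·(-5.12, 0.96) = (-2.048, -0.016)

(-2.048, -0.016)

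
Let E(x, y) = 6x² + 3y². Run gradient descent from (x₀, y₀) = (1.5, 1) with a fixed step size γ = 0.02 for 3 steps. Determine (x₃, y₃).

∇E = (12x, 6y)
(x₁, y₁) = (1.5, 1) − 0.02·(18, 6) = (1.14, 0.88)
(x₂, y₂) = (1.14, 0.88) − 0.02·(13.68, 5.28) = (0.8664, 0.7744)
(x₃, y₃) = (0.8664, 0.7744) − 0.02·(10.3968, 4.6464) = (0.658464, 0.681472)

(0.658464, 0.681472)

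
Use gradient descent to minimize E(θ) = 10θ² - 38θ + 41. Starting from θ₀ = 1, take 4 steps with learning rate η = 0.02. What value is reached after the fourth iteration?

1.78336

E′(θ) = 20θ - 38
Step 1: E′(1) = -18; θ₁ = 1 − 0.02·(-18) = 1.36
Step 2: E′(1.36) = -10.8; θ₂ = 1.36 − 0.02·(-10.8) = 1.576
Step 3: E′(1.576) = -6.48; θ₃ = 1.576 − 0.02·(-6.48) = 1.7056
Step 4: E′(1.7056) = -3.888; θ₄ = 1.7056 − 0.02·(-3.888) = 1.78336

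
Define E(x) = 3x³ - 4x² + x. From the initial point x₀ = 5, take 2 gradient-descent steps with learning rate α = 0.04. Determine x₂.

E′(x) = 9x² - 8x + 1
x₁ = 5 − 0.04·186 = -2.44
x₂ = -2.44 − 0.04·74.1024 = -5.404096

-5.404096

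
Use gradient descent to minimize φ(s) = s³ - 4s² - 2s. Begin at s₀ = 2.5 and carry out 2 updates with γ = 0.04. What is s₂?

φ′(s) = 3s² - 8s - 2
s₁ = 2.5 − 0.04·(-3.25) = 2.63
s₂ = 2.63 − 0.04·(-2.2893) = 2.721572

2.721572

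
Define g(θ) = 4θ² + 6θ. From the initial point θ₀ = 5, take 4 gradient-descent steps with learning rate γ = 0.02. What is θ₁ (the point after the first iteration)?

g′(θ) = 8θ + 6
θ₁ = 5 − 0.02·46 = 4.08

4.08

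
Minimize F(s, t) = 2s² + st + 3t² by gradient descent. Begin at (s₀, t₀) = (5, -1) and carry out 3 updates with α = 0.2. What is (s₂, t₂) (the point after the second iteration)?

∇F = (4s + t, s + 6t)
(s₁, t₁) = (5, -1) − 0.2·(19, -1) = (1.2, -0.8)
(s₂, t₂) = (1.2, -0.8) − 0.2·(4, -3.6) = (0.4, -0.08)

(0.4, -0.08)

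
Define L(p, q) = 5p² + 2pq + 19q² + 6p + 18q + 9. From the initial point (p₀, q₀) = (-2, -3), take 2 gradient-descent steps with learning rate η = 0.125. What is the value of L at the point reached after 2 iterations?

27041.3125

∇L = (10p + 2q + 6, 2p + 38q + 18)
Step 1: at (-2, -3), ∇L = (-20, -100) → (-2, -3) − 0.125·(-20, -100) = (0.5, 9.5)
Step 2: at (0.5, 9.5), ∇L = (30, 380) → (0.5, 9.5) − 0.125·(30, 380) = (-3.25, -38)
L(-3.25, -38) = 27041.3125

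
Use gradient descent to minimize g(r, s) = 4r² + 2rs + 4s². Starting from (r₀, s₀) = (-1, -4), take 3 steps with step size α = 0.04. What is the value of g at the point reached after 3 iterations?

∇g = (8r + 2s, 2r + 8s)
Step 1: at (-1, -4), ∇g = (-16, -34) → (-1, -4) − 0.04·(-16, -34) = (-0.36, -2.64)
Step 2: at (-0.36, -2.64), ∇g = (-8.16, -21.84) → (-0.36, -2.64) − 0.04·(-8.16, -21.84) = (-0.0336, -1.7664)
Step 3: at (-0.0336, -1.7664), ∇g = (-3.8016, -14.1984) → (-0.0336, -1.7664) − 0.04·(-3.8016, -14.1984) = (0.118464, -1.198464)
g(0.118464, -1.198464) = 5.517449035776

5.517449035776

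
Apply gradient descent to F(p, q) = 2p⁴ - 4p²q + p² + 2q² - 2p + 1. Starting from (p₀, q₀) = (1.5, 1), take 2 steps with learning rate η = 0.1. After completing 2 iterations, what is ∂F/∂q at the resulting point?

3.61599744

∇F = (8p³ - 8pq + 2p - 2, -4p² + 4q)
(p₁, q₁) = (1.5, 1) − 0.1·(16, -5) = (-0.1, 1.5)
(p₂, q₂) = (-0.1, 1.5) − 0.1·(-1.008, 5.96) = (0.0008, 0.904)
∂F/∂q at (0.0008, 0.904) = 3.61599744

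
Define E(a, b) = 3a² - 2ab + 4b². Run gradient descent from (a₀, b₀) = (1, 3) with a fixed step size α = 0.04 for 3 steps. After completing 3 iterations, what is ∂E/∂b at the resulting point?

7.216

∇E = (6a - 2b, -2a + 8b)
Step 1: at (1, 3), ∇E = (0, 22) → (1, 3) − 0.04·(0, 22) = (1, 2.12)
Step 2: at (1, 2.12), ∇E = (1.76, 14.96) → (1, 2.12) − 0.04·(1.76, 14.96) = (0.9296, 1.5216)
Step 3: at (0.9296, 1.5216), ∇E = (2.5344, 10.3136) → (0.9296, 1.5216) − 0.04·(2.5344, 10.3136) = (0.828224, 1.109056)
∂E/∂b at (0.828224, 1.109056) = 7.216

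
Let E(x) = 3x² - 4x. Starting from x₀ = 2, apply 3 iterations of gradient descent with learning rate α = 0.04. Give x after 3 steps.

1.251968

E′(x) = 6x - 4
x₁ = 2 − 0.04·8 = 1.68
x₂ = 1.68 − 0.04·6.08 = 1.4368
x₃ = 1.4368 − 0.04·4.6208 = 1.251968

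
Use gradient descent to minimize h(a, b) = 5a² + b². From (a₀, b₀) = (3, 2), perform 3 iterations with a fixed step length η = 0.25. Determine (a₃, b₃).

∇h = (10a, 2b)
(a₁, b₁) = (3, 2) − 0.25·(30, 4) = (-4.5, 1)
(a₂, b₂) = (-4.5, 1) − 0.25·(-45, 2) = (6.75, 0.5)
(a₃, b₃) = (6.75, 0.5) − 0.25·(67.5, 1) = (-10.125, 0.25)

(-10.125, 0.25)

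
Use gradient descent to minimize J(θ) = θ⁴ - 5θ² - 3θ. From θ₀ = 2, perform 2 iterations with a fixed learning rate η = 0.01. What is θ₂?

J′(θ) = 4θ³ - 10θ - 3
θ₁ = 2 − 0.01·9 = 1.91
θ₂ = 1.91 − 0.01·5.771484 = 1.85228516

1.85228516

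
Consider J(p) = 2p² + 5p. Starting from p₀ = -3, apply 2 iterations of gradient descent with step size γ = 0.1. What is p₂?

-1.88

J′(p) = 4p + 5
Step 1: J′(-3) = -7; p₁ = -3 − 0.1·(-7) = -2.3
Step 2: J′(-2.3) = -4.2; p₂ = -2.3 − 0.1·(-4.2) = -1.88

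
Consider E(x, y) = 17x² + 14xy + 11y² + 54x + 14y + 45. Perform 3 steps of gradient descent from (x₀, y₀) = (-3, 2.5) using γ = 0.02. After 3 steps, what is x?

∇E = (34x + 14y + 54, 14x + 22y + 14)
(x₁, y₁) = (-3, 2.5) − 0.02·(-13, 27) = (-2.74, 1.96)
(x₂, y₂) = (-2.74, 1.96) − 0.02·(-11.72, 18.76) = (-2.5056, 1.5848)
(x₃, y₃) = (-2.5056, 1.5848) − 0.02·(-9.0032, 13.7872) = (-2.325536, 1.309056)
x = -2.325536

-2.325536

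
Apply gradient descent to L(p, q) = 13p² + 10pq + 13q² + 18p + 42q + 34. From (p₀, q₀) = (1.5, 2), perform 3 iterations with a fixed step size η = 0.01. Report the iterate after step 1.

∇L = (26p + 10q + 18, 10p + 26q + 42)
Step 1: at (1.5, 2), ∇L = (77, 109) → (1.5, 2) − 0.01·(77, 109) = (0.73, 0.91)

(0.73, 0.91)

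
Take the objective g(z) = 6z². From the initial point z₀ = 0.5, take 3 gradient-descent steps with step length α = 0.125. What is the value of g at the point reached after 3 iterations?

0.0234375

g′(z) = 12z
Step 1: g′(0.5) = 6; z₁ = 0.5 − 0.125·6 = -0.25
Step 2: g′(-0.25) = -3; z₂ = -0.25 − 0.125·(-3) = 0.125
Step 3: g′(0.125) = 1.5; z₃ = 0.125 − 0.125·1.5 = -0.0625
g(-0.0625) = 0.0234375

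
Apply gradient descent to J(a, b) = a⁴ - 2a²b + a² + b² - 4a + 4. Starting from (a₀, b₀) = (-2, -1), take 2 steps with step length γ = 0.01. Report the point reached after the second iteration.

∇J = (4a³ - 4ab + 2a - 4, -2a² + 2b)
Step 1: at (-2, -1), ∇J = (-48, -10) → (-2, -1) − 0.01·(-48, -10) = (-1.52, -0.9)
Step 2: at (-1.52, -0.9), ∇J = (-26.559232, -6.4208) → (-1.52, -0.9) − 0.01·(-26.559232, -6.4208) = (-1.25440768, -0.835792)

(-1.25440768, -0.835792)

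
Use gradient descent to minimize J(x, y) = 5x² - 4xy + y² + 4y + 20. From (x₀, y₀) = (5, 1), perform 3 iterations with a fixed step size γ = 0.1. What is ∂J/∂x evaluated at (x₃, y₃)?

∇J = (10x - 4y, -4x + 2y + 4)
Step 1: at (5, 1), ∇J = (46, -14) → (5, 1) − 0.1·(46, -14) = (0.4, 2.4)
Step 2: at (0.4, 2.4), ∇J = (-5.6, 7.2) → (0.4, 2.4) − 0.1·(-5.6, 7.2) = (0.96, 1.68)
Step 3: at (0.96, 1.68), ∇J = (2.88, 3.52) → (0.96, 1.68) − 0.1·(2.88, 3.52) = (0.672, 1.328)
∂J/∂x at (0.672, 1.328) = 1.408

1.408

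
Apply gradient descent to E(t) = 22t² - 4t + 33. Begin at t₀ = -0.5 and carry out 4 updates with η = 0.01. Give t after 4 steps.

0.03279616

E′(t) = 44t - 4
Step 1: E′(-0.5) = -26; t₁ = -0.5 − 0.01·(-26) = -0.24
Step 2: E′(-0.24) = -14.56; t₂ = -0.24 − 0.01·(-14.56) = -0.0944
Step 3: E′(-0.0944) = -8.1536; t₃ = -0.0944 − 0.01·(-8.1536) = -0.012864
Step 4: E′(-0.012864) = -4.566016; t₄ = -0.012864 − 0.01·(-4.566016) = 0.03279616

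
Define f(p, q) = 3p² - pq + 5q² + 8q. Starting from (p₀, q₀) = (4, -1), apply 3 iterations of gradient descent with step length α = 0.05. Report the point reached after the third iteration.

∇f = (6p - q, -p + 10q + 8)
Step 1: at (4, -1), ∇f = (25, -6) → (4, -1) − 0.05·(25, -6) = (2.75, -0.7)
Step 2: at (2.75, -0.7), ∇f = (17.2, -1.75) → (2.75, -0.7) − 0.05·(17.2, -1.75) = (1.89, -0.6125)
Step 3: at (1.89, -0.6125), ∇f = (11.9525, -0.015) → (1.89, -0.6125) − 0.05·(11.9525, -0.015) = (1.292375, -0.61175)

(1.292375, -0.61175)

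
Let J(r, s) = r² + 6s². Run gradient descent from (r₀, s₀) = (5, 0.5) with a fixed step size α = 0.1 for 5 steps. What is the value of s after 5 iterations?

∇J = (2r, 12s)
(r₁, s₁) = (5, 0.5) − 0.1·(10, 6) = (4, -0.1)
(r₂, s₂) = (4, -0.1) − 0.1·(8, -1.2) = (3.2, 0.02)
(r₃, s₃) = (3.2, 0.02) − 0.1·(6.4, 0.24) = (2.56, -0.004)
(r₄, s₄) = (2.56, -0.004) − 0.1·(5.12, -0.048) = (2.048, 0.0008)
(r₅, s₅) = (2.048, 0.0008) − 0.1·(4.096, 0.0096) = (1.6384, -0.00016)
s = -0.00016

-0.00016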